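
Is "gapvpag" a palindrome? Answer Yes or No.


Input string: 'gapvpag'
Reversed: 'gapvpag'
Compare pairs: s[0]='g' vs s[6]='g' (match), s[1]='a' vs s[5]='a' (match), s[2]='p' vs s[4]='p' (match)
Palindrome: Yes


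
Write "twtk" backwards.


Input string: 'twtk'
Operation: reverse character order
Original order: 't' -> 'w' -> 't' -> 'k'
Reversed order: 'k' -> 't' -> 'w' -> 't'
Result: ktwt


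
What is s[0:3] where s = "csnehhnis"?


Input string: 'csnehhnis'
Operation: slice [0:3]
Extract characters: s[0]='c', s[1]='s', s[2]='n'
Result: csn


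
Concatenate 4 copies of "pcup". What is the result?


Input string: 'pcup'
Operation: repeat 4 times
Concatenation: 'pcup' + 'pcup' + 'pcup' + 'pcup'
Result: pcuppcuppcuppcup


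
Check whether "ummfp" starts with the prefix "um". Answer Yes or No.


Input string: 'ummfp'
Prefix to check: 'um'
First 2 characters of input: 'um'
Match: True
Result: Yes


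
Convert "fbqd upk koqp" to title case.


Input string: 'fbqd upk koqp'
Operation: capitalize first letter of each word
Word transformations: 'fbqd'->'Fbqd', 'upk'->'Upk', 'koqp'->'Koqp'
Result: Fbqd Upk Koqp


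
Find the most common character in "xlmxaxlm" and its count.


Input: 'xlmxaxlm'
Operation: tally each character
Counts: 'a':1, 'l':2, 'm':2, 'x':3
Maximum: 'x' appears 3 times


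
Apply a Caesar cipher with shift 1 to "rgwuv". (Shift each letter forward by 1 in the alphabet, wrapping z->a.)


Input: 'rgwuv', shift = 1
Operation: for each letter, (position + 1) mod 26
Mapping: 'r'(17+1=18)->'s', 'g'(6+1=7)->'h', 'w'(22+1=23)->'x', 'u'(20+1=21)->'v', 'v'(21+1=22)->'w'
Result: shxvw


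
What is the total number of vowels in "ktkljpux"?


Input string: 'ktkljpux'
Operation: count vowels (a, e, i, o, u)
Scan: s[0]='k', s[1]='t', s[2]='k', s[3]='l', s[4]='j', s[5]='p', s[6]='u' (vowel), s[7]='x'
Vowels found: 1
Result: 1


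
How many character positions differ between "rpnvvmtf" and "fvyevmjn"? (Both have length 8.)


String 1: 'rpnvvmtf'
String 2: 'fvyevmjn'
Compare each position: pos 0: 'r'!='f', pos 1: 'p'!='v', pos 2: 'n'!='y', pos 3: 'v'!='e', pos 4: 'v'=='v', pos 5: 'm'=='m', pos 6: 't'!='j', pos 7: 'f'!='n'
Differing positions: 6
Hamming distance: 6


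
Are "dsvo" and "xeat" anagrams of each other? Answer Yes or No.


String 1: 'dsvo' -> sorted: 'dosv'
String 2: 'xeat' -> sorted: 'aetx'
Compare sorted forms: 'dosv' != 'aetx'
Anagram: No


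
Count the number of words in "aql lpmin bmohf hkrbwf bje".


Input string: 'aql lpmin bmohf hkrbwf bje'
Operation: split by spaces
Words found: 'aql', 'lpmin', 'bmohf', 'hkrbwf', 'bje'
Word count: 5


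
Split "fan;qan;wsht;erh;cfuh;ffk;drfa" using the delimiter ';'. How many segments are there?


Input string: 'fan;qan;wsht;erh;cfuh;ffk;drfa'
Delimiter: ';'
Split result: 'fan', 'qan', 'wsht', 'erh', 'cfuh', 'ffk', 'drfa'
Number of parts: 7


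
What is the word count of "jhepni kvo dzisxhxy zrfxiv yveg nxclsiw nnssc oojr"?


Input string: 'jhepni kvo dzisxhxy zrfxiv yveg nxclsiw nnssc oojr'
Operation: split by spaces
Words found: 'jhepni', 'kvo', 'dzisxhxy', 'zrfxiv', 'yveg', 'nxclsiw', 'nnssc', 'oojr'
Word count: 8


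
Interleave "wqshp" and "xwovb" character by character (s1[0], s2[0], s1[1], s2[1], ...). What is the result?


String 1: 'wqshp'
String 2: 'xwovb'
Operation: alternate characters
Pairs: 'w'+'x', 'q'+'w', 's'+'o', 'h'+'v', 'p'+'b'
Result: wxqwsohvpb


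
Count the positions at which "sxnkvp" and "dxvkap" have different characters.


String 1: 'sxnkvp'
String 2: 'dxvkap'
Compare each position: pos 0: 's'!='d', pos 1: 'x'=='x', pos 2: 'n'!='v', pos 3: 'k'=='k', pos 4: 'v'!='a', pos 5: 'p'=='p'
Differing positions: 3
Hamming distance: 3


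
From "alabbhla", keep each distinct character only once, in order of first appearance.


Input: 'alabbhla'
Operation: keep first occurrence of each character
Scan: s[0]='a' new -> keep; s[1]='l' new -> keep; s[2]='a' seen -> skip; s[3]='b' new -> keep; s[4]='b' seen -> skip; s[5]='h' new -> keep; s[6]='l' seen -> skip; s[7]='a' seen -> skip
Result: albh


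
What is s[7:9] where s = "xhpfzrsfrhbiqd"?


Input string: 'xhpfzrsfrhbiqd'
Operation: slice [7:9]
Extract characters: s[7]='f', s[8]='r'
Result: fr


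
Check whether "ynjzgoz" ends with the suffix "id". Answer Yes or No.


Input string: 'ynjzgoz'
Suffix to check: 'id'
Last 2 characters of input: 'oz'
Match: False
Result: No


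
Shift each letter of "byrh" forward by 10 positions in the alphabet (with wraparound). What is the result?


Input: 'byrh', shift = 10
Operation: for each letter, (position + 10) mod 26
Mapping: 'b'(1+10=11)->'l', 'y'(24+10=34, 34 mod 26=8)->'i', 'r'(17+10=27, 27 mod 26=1)->'b', 'h'(7+10=17)->'r'
Result: libr


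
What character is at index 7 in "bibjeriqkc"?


Input string: 'bibjeriqkc'
Operation: get character at index 7
Index mapping: s[0]='b', s[1]='i', s[2]='b', s[3]='j', s[4]='e', s[5]='r', s[6]='i', s[7]='q'
Result: 'q'


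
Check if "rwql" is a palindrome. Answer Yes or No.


Input string: 'rwql'
Reversed: 'lqwr'
Compare pairs: s[0]='r' vs s[3]='l' (mismatch), s[1]='w' vs s[2]='q' (mismatch)
Palindrome: No


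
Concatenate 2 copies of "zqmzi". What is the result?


Input string: 'zqmzi'
Operation: repeat 2 times
Concatenation: 'zqmzi' + 'zqmzi'
Result: zqmzizqmzi


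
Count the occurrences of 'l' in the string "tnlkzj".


Input string: 'tnlkzj'
Target character: 'l'
Scan each position: s[2]='l'
Matches found at indices: 2
Total: 1


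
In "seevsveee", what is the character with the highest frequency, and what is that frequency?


Input: 'seevsveee'
Operation: tally each character
Counts: 'e':5, 's':2, 'v':2
Maximum: 'e' appears 5 times


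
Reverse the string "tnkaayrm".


Input string: 'tnkaayrm'
Operation: reverse character order
Original order: 't' -> 'n' -> 'k' -> 'a' -> 'a' -> 'y' -> 'r' -> 'm'
Reversed order: 'm' -> 'r' -> 'y' -> 'a' -> 'a' -> 'k' -> 'n' -> 't'
Result: mryaaknt


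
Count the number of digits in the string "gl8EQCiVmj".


Input string: 'gl8EQCiVmj'
Operation: count digit characters (0-9)
Scan: 'g', 'l', '8'(digit), 'E', 'Q', 'C', 'i', 'V', 'm', 'j'
Digits found: 1
Result: 1


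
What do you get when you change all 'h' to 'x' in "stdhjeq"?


Input string: 'stdhjeq'
Operation: replace 'h' with 'x'
Positions of 'h': 3
After replacement: stdxjeq


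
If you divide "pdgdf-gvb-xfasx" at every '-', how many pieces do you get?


Input string: 'pdgdf-gvb-xfasx'
Delimiter: '-'
Split result: 'pdgdf', 'gvb', 'xfasx'
Number of parts: 3


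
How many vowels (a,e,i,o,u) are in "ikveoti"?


Input string: 'ikveoti'
Operation: count vowels (a, e, i, o, u)
Scan: s[0]='i' (vowel), s[1]='k', s[2]='v', s[3]='e' (vowel), s[4]='o' (vowel), s[5]='t', s[6]='i' (vowel)
Vowels found: 4
Result: 4


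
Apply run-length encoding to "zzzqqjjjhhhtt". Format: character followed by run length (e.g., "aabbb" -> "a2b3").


Input: 'zzzqqjjjhhhtt'
Operation: identify consecutive runs
Runs: 'zzz' -> z3, 'qq' -> q2, 'jjj' -> j3, 'hhh' -> h3, 'tt' -> t2
Encoded: z3q2j3h3t2


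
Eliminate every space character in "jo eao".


Input string: 'jo eao'
Operation: remove all spaces
Words: 'jo', 'eao'
Join without spaces: joeao


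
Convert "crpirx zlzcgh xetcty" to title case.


Input string: 'crpirx zlzcgh xetcty'
Operation: capitalize first letter of each word
Word transformations: 'crpirx'->'Crpirx', 'zlzcgh'->'Zlzcgh', 'xetcty'->'Xetcty'
Result: Crpirx Zlzcgh Xetcty


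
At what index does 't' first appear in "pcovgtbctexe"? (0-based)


Input string: 'pcovgtbctexe'
Target: 't'
Scanning left to right: s[0]='p', s[1]='c', s[2]='o', s[3]='v', s[4]='g', s[5]='t'
First match at index: 5


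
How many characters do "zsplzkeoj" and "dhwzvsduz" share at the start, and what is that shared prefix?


String 1: 'zsplzkeoj'
String 2: 'dhwzvsduz'
Compare position by position:
pos 0: 'z' vs 'd' differ -> stop
Longest common prefix: "" (length 0)


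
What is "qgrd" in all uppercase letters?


Input string: 'qgrd'
Operation: convert each letter to uppercase
Mapping: 'q'->'Q', 'g'->'G', 'r'->'R', 'd'->'D'
Result: QGRD


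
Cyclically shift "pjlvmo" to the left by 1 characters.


Input: 'pjlvmo', shift = 1
Operation: split at index 1 and swap parts
Front part s[0:1] = 'p'
Back part s[1:] = 'jlvmo'
Rotated = back + front = 'jlvmo' + 'p'
Result: jlvmop


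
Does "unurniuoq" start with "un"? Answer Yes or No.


Input string: 'unurniuoq'
Prefix to check: 'un'
First 2 characters of input: 'un'
Match: True
Result: Yes


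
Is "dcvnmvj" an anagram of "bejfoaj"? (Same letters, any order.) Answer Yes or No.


String 1: 'bejfoaj' -> sorted: 'abefjjo'
String 2: 'dcvnmvj' -> sorted: 'cdjmnvv'
Compare sorted forms: 'abefjjo' != 'cdjmnvv'
Anagram: No


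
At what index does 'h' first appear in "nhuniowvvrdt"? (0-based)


Input string: 'nhuniowvvrdt'
Target: 'h'
Scanning left to right: s[0]='n', s[1]='h'
First match at index: 1


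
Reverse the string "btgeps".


Input string: 'btgeps'
Operation: reverse character order
Original order: 'b' -> 't' -> 'g' -> 'e' -> 'p' -> 's'
Reversed order: 's' -> 'p' -> 'e' -> 'g' -> 't' -> 'b'
Result: spegtb


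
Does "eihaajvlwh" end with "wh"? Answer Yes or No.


Input string: 'eihaajvlwh'
Suffix to check: 'wh'
Last 2 characters of input: 'wh'
Match: True
Result: Yes


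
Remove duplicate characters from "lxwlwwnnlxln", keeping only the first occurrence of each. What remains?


Input: 'lxwlwwnnlxln'
Operation: keep first occurrence of each character
Scan: s[0]='l' new -> keep; s[1]='x' new -> keep; s[2]='w' new -> keep; s[3]='l' seen -> skip; s[4]='w' seen -> skip; s[5]='w' seen -> skip; s[6]='n' new -> keep; s[7]='n' seen -> skip; s[8]='l' seen -> skip; s[9]='x' seen -> skip; s[10]='l' seen -> skip; s[11]='n' seen -> skip
Result: lxwn


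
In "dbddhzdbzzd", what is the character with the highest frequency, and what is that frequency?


Input: 'dbddhzdbzzd'
Operation: tally each character
Counts: 'b':2, 'd':5, 'h':1, 'z':3
Maximum: 'd' appears 5 times


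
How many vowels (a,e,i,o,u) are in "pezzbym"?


Input string: 'pezzbym'
Operation: count vowels (a, e, i, o, u)
Scan: s[0]='p', s[1]='e' (vowel), s[2]='z', s[3]='z', s[4]='b', s[5]='y', s[6]='m'
Vowels found: 1
Result: 1


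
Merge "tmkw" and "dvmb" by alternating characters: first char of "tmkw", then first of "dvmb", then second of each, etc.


String 1: 'tmkw'
String 2: 'dvmb'
Operation: alternate characters
Pairs: 't'+'d', 'm'+'v', 'k'+'m', 'w'+'b'
Result: tdmvkmwb


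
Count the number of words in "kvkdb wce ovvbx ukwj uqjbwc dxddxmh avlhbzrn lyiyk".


Input string: 'kvkdb wce ovvbx ukwj uqjbwc dxddxmh avlhbzrn lyiyk'
Operation: split by spaces
Words found: 'kvkdb', 'wce', 'ovvbx', 'ukwj', 'uqjbwc', 'dxddxmh', 'avlhbzrn', 'lyiyk'
Word count: 8


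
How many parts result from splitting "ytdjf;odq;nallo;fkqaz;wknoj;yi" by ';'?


Input string: 'ytdjf;odq;nallo;fkqaz;wknoj;yi'
Delimiter: ';'
Split result: 'ytdjf', 'odq', 'nallo', 'fkqaz', 'wknoj', 'yi'
Number of parts: 6


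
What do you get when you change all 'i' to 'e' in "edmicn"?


Input string: 'edmicn'
Operation: replace 'i' with 'e'
Positions of 'i': 3
After replacement: edmecn


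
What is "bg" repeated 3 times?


Input string: 'bg'
Operation: repeat 3 times
Concatenation: 'bg' + 'bg' + 'bg'
Result: bgbgbg


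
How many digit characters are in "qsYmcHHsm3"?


Input string: 'qsYmcHHsm3'
Operation: count digit characters (0-9)
Scan: 'q', 's', 'Y', 'm', 'c', 'H', 'H', 's', 'm', '3'(digit)
Digits found: 1
Result: 1


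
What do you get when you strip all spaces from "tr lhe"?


Input string: 'tr lhe'
Operation: remove all spaces
Words: 'tr', 'lhe'
Join without spaces: trlhe


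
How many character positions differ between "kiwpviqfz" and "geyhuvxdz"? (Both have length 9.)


String 1: 'kiwpviqfz'
String 2: 'geyhuvxdz'
Compare each position: pos 0: 'k'!='g', pos 1: 'i'!='e', pos 2: 'w'!='y', pos 3: 'p'!='h', pos 4: 'v'!='u', pos 5: 'i'!='v', pos 6: 'q'!='x', pos 7: 'f'!='d', pos 8: 'z'=='z'
Differing positions: 8
Hamming distance: 8


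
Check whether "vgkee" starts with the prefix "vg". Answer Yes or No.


Input string: 'vgkee'
Prefix to check: 'vg'
First 2 characters of input: 'vg'
Match: True
Result: Yes


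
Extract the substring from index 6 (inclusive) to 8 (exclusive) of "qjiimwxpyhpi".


Input string: 'qjiimwxpyhpi'
Operation: slice [6:8]
Extract characters: s[6]='x', s[7]='p'
Result: xp


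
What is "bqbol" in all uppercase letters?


Input string: 'bqbol'
Operation: convert each letter to uppercase
Mapping: 'b'->'B', 'q'->'Q', 'b'->'B', 'o'->'O', 'l'->'L'
Result: BQBOL


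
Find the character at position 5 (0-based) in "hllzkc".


Input string: 'hllzkc'
Operation: get character at index 5
Index mapping: s[0]='h', s[1]='l', s[2]='l', s[3]='z', s[4]='k', s[5]='c'
Result: 'c'


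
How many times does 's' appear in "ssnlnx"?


Input string: 'ssnlnx'
Target character: 's'
Scan each position: s[0]='s', s[1]='s'
Matches found at indices: 0, 1
Total: 2


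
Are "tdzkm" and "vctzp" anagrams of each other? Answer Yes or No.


String 1: 'tdzkm' -> sorted: 'dkmtz'
String 2: 'vctzp' -> sorted: 'cptvz'
Compare sorted forms: 'dkmtz' != 'cptvz'
Anagram: No


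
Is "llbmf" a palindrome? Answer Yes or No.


Input string: 'llbmf'
Reversed: 'fmbll'
Compare pairs: s[0]='l' vs s[4]='f' (mismatch), s[1]='l' vs s[3]='m' (mismatch)
Palindrome: No


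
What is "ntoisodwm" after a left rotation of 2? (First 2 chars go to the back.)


Input: 'ntoisodwm', shift = 2
Operation: split at index 2 and swap parts
Front part s[0:2] = 'nt'
Back part s[2:] = 'oisodwm'
Rotated = back + front = 'oisodwm' + 'nt'
Result: oisodwmnt


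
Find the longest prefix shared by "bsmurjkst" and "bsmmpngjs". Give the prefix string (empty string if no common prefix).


String 1: 'bsmurjkst'
String 2: 'bsmmpngjs'
Compare position by position:
pos 0: 'b' vs 'b' match
pos 1: 's' vs 's' match
pos 2: 'm' vs 'm' match
pos 3: 'u' vs 'm' differ -> stop
Longest common prefix: "bsm" (length 3)


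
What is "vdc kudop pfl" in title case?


Input string: 'vdc kudop pfl'
Operation: capitalize first letter of each word
Word transformations: 'vdc'->'Vdc', 'kudop'->'Kudop', 'pfl'->'Pfl'
Result: Vdc Kudop Pfl


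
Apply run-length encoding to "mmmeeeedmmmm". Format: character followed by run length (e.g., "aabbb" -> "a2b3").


Input: 'mmmeeeedmmmm'
Operation: identify consecutive runs
Runs: 'mmm' -> m3, 'eeee' -> e4, 'd' -> d1, 'mmmm' -> m4
Encoded: m3e4d1m4


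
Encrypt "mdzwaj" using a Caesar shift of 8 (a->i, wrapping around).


Input: 'mdzwaj', shift = 8
Operation: for each letter, (position + 8) mod 26
Mapping: 'm'(12+8=20)->'u', 'd'(3+8=11)->'l', 'z'(25+8=33, 33 mod 26=7)->'h', 'w'(22+8=30, 30 mod 26=4)->'e', 'a'(0+8=8)->'i', 'j'(9+8=17)->'r'
Result: ulheir


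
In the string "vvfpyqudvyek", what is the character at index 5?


Input string: 'vvfpyqudvyek'
Operation: get character at index 5
Index mapping: s[0]='v', s[1]='v', s[2]='f', s[3]='p', s[4]='y', s[5]='q'
Result: 'q'


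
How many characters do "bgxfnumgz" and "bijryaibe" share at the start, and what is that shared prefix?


String 1: 'bgxfnumgz'
String 2: 'bijryaibe'
Compare position by position:
pos 0: 'b' vs 'b' match
pos 1: 'g' vs 'i' differ -> stop
Longest common prefix: "b" (length 1)


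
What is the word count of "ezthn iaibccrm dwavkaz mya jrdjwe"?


Input string: 'ezthn iaibccrm dwavkaz mya jrdjwe'
Operation: split by spaces
Words found: 'ezthn', 'iaibccrm', 'dwavkaz', 'mya', 'jrdjwe'
Word count: 5


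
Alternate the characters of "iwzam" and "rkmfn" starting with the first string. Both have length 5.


String 1: 'iwzam'
String 2: 'rkmfn'
Operation: alternate characters
Pairs: 'i'+'r', 'w'+'k', 'z'+'m', 'a'+'f', 'm'+'n'
Result: irwkzmafmn


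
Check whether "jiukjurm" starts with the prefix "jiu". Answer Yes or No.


Input string: 'jiukjurm'
Prefix to check: 'jiu'
First 3 characters of input: 'jiu'
Match: True
Result: Yes


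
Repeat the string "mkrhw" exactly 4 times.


Input string: 'mkrhw'
Operation: repeat 4 times
Concatenation: 'mkrhw' + 'mkrhw' + 'mkrhw' + 'mkrhw'
Result: mkrhwmkrhwmkrhwmkrhw


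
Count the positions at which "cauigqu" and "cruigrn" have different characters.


String 1: 'cauigqu'
String 2: 'cruigrn'
Compare each position: pos 0: 'c'=='c', pos 1: 'a'!='r', pos 2: 'u'=='u', pos 3: 'i'=='i', pos 4: 'g'=='g', pos 5: 'q'!='r', pos 6: 'u'!='n'
Differing positions: 3
Hamming distance: 3


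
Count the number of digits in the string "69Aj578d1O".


Input string: '69Aj578d1O'
Operation: count digit characters (0-9)
Scan: '6'(digit), '9'(digit), 'A', 'j', '5'(digit), '7'(digit), '8'(digit), 'd', '1'(digit), 'O'
Digits found: 6
Result: 6


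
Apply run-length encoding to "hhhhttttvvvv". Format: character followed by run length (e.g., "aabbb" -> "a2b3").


Input: 'hhhhttttvvvv'
Operation: identify consecutive runs
Runs: 'hhhh' -> h4, 'tttt' -> t4, 'vvvv' -> v4
Encoded: h4t4v4


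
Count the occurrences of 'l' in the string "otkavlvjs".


Input string: 'otkavlvjs'
Target character: 'l'
Scan each position: s[5]='l'
Matches found at indices: 5
Total: 1


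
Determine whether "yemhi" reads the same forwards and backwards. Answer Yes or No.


Input string: 'yemhi'
Reversed: 'ihmey'
Compare pairs: s[0]='y' vs s[4]='i' (mismatch), s[1]='e' vs s[3]='h' (mismatch)
Palindrome: No


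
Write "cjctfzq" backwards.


Input string: 'cjctfzq'
Operation: reverse character order
Original order: 'c' -> 'j' -> 'c' -> 't' -> 'f' -> 'z' -> 'q'
Reversed order: 'q' -> 'z' -> 'f' -> 't' -> 'c' -> 'j' -> 'c'
Result: qzftcjc


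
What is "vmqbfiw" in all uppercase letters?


Input string: 'vmqbfiw'
Operation: convert each letter to uppercase
Mapping: 'v'->'V', 'm'->'M', 'q'->'Q', 'b'->'B', 'f'->'F', 'i'->'I', 'w'->'W'
Result: VMQBFIW


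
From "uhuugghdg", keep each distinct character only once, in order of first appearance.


Input: 'uhuugghdg'
Operation: keep first occurrence of each character
Scan: s[0]='u' new -> keep; s[1]='h' new -> keep; s[2]='u' seen -> skip; s[3]='u' seen -> skip; s[4]='g' new -> keep; s[5]='g' seen -> skip; s[6]='h' seen -> skip; s[7]='d' new -> keep; s[8]='g' seen -> skip
Result: uhgd


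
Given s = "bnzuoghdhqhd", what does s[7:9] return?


Input string: 'bnzuoghdhqhd'
Operation: slice [7:9]
Extract characters: s[7]='d', s[8]='h'
Result: dh


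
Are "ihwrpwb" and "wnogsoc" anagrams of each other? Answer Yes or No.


String 1: 'ihwrpwb' -> sorted: 'bhiprww'
String 2: 'wnogsoc' -> sorted: 'cgnoosw'
Compare sorted forms: 'bhiprww' != 'cgnoosw'
Anagram: No


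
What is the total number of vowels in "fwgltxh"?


Input string: 'fwgltxh'
Operation: count vowels (a, e, i, o, u)
Scan: s[0]='f', s[1]='w', s[2]='g', s[3]='l', s[4]='t', s[5]='x', s[6]='h'
Vowels found: 0
Result: 0


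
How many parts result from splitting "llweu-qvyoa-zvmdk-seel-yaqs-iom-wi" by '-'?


Input string: 'llweu-qvyoa-zvmdk-seel-yaqs-iom-wi'
Delimiter: '-'
Split result: 'llweu', 'qvyoa', 'zvmdk', 'seel', 'yaqs', 'iom', 'wi'
Number of parts: 7


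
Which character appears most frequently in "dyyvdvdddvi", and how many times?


Input: 'dyyvdvdddvi'
Operation: tally each character
Counts: 'd':5, 'i':1, 'v':3, 'y':2
Maximum: 'd' appears 5 times


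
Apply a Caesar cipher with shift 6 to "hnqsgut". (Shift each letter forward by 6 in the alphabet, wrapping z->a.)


Input: 'hnqsgut', shift = 6
Operation: for each letter, (position + 6) mod 26
Mapping: 'h'(7+6=13)->'n', 'n'(13+6=19)->'t', 'q'(16+6=22)->'w', 's'(18+6=24)->'y', 'g'(6+6=12)->'m', 'u'(20+6=26, 26 mod 26=0)->'a', 't'(19+6=25)->'z'
Result: ntwymaz


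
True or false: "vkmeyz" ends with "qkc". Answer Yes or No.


Input string: 'vkmeyz'
Suffix to check: 'qkc'
Last 3 characters of input: 'eyz'
Match: False
Result: No


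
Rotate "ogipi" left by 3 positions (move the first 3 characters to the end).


Input: 'ogipi', shift = 3
Operation: split at index 3 and swap parts
Front part s[0:3] = 'ogi'
Back part s[3:] = 'pi'
Rotated = back + front = 'pi' + 'ogi'
Result: piogi


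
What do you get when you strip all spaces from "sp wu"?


Input string: 'sp wu'
Operation: remove all spaces
Words: 'sp', 'wu'
Join without spaces: spwu


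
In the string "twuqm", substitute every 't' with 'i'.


Input string: 'twuqm'
Operation: replace 't' with 'i'
Positions of 't': 0
After replacement: iwuqm


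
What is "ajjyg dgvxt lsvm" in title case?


Input string: 'ajjyg dgvxt lsvm'
Operation: capitalize first letter of each word
Word transformations: 'ajjyg'->'Ajjyg', 'dgvxt'->'Dgvxt', 'lsvm'->'Lsvm'
Result: Ajjyg Dgvxt Lsvm


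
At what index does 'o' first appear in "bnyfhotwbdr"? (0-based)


Input string: 'bnyfhotwbdr'
Target: 'o'
Scanning left to right: s[0]='b', s[1]='n', s[2]='y', s[3]='f', s[4]='h', s[5]='o'
First match at index: 5


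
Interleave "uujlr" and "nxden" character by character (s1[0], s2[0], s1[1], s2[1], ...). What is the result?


String 1: 'uujlr'
String 2: 'nxden'
Operation: alternate characters
Pairs: 'u'+'n', 'u'+'x', 'j'+'d', 'l'+'e', 'r'+'n'
Result: unuxjdlern


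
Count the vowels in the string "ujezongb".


Input string: 'ujezongb'
Operation: count vowels (a, e, i, o, u)
Scan: s[0]='u' (vowel), s[1]='j', s[2]='e' (vowel), s[3]='z', s[4]='o' (vowel), s[5]='n', s[6]='g', s[7]='b'
Vowels found: 3
Result: 3


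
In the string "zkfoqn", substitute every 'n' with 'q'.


Input string: 'zkfoqn'
Operation: replace 'n' with 'q'
Positions of 'n': 5
After replacement: zkfoqq


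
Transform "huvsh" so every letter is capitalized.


Input string: 'huvsh'
Operation: convert each letter to uppercase
Mapping: 'h'->'H', 'u'->'U', 'v'->'V', 's'->'S', 'h'->'H'
Result: HUVSH


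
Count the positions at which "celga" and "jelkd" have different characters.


String 1: 'celga'
String 2: 'jelkd'
Compare each position: pos 0: 'c'!='j', pos 1: 'e'=='e', pos 2: 'l'=='l', pos 3: 'g'!='k', pos 4: 'a'!='d'
Differing positions: 3
Hamming distance: 3


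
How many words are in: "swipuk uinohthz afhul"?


Input string: 'swipuk uinohthz afhul'
Operation: split by spaces
Words found: 'swipuk', 'uinohthz', 'afhul'
Word count: 3


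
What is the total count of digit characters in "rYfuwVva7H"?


Input string: 'rYfuwVva7H'
Operation: count digit characters (0-9)
Scan: 'r', 'Y', 'f', 'u', 'w', 'V', 'v', 'a', '7'(digit), 'H'
Digits found: 1
Result: 1


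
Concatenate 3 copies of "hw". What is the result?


Input string: 'hw'
Operation: repeat 3 times
Concatenation: 'hw' + 'hw' + 'hw'
Result: hwhwhw


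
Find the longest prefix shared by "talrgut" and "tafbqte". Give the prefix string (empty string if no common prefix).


String 1: 'talrgut'
String 2: 'tafbqte'
Compare position by position:
pos 0: 't' vs 't' match
pos 1: 'a' vs 'a' match
pos 2: 'l' vs 'f' differ -> stop
Longest common prefix: "ta" (length 2)


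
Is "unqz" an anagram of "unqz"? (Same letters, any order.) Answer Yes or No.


String 1: 'unqz' -> sorted: 'nquz'
String 2: 'unqz' -> sorted: 'nquz'
Compare sorted forms: 'nquz' == 'nquz'
Anagram: Yes


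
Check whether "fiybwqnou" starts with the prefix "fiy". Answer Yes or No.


Input string: 'fiybwqnou'
Prefix to check: 'fiy'
First 3 characters of input: 'fiy'
Match: True
Result: Yes


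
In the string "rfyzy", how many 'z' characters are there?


Input string: 'rfyzy'
Target character: 'z'
Scan each position: s[3]='z'
Matches found at indices: 3
Total: 1


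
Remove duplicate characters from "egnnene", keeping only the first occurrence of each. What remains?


Input: 'egnnene'
Operation: keep first occurrence of each character
Scan: s[0]='e' new -> keep; s[1]='g' new -> keep; s[2]='n' new -> keep; s[3]='n' seen -> skip; s[4]='e' seen -> skip; s[5]='n' seen -> skip; s[6]='e' seen -> skip
Result: egn


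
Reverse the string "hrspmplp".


Input string: 'hrspmplp'
Operation: reverse character order
Original order: 'h' -> 'r' -> 's' -> 'p' -> 'm' -> 'p' -> 'l' -> 'p'
Reversed order: 'p' -> 'l' -> 'p' -> 'm' -> 'p' -> 's' -> 'r' -> 'h'
Result: plpmpsrh


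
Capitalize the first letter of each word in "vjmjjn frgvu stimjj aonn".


Input string: 'vjmjjn frgvu stimjj aonn'
Operation: capitalize first letter of each word
Word transformations: 'vjmjjn'->'Vjmjjn', 'frgvu'->'Frgvu', 'stimjj'->'Stimjj', 'aonn'->'Aonn'
Result: Vjmjjn Frgvu Stimjj Aonn


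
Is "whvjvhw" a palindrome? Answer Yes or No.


Input string: 'whvjvhw'
Reversed: 'whvjvhw'
Compare pairs: s[0]='w' vs s[6]='w' (match), s[1]='h' vs s[5]='h' (match), s[2]='v' vs s[4]='v' (match)
Palindrome: Yes


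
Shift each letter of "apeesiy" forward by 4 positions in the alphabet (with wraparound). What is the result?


Input: 'apeesiy', shift = 4
Operation: for each letter, (position + 4) mod 26
Mapping: 'a'(0+4=4)->'e', 'p'(15+4=19)->'t', 'e'(4+4=8)->'i', 'e'(4+4=8)->'i', 's'(18+4=22)->'w', 'i'(8+4=12)->'m', 'y'(24+4=28, 28 mod 26=2)->'c'
Result: etiiwmc


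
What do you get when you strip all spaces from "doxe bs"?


Input string: 'doxe bs'
Operation: remove all spaces
Words: 'doxe', 'bs'
Join without spaces: doxebs


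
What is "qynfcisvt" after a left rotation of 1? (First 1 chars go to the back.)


Input: 'qynfcisvt', shift = 1
Operation: split at index 1 and swap parts
Front part s[0:1] = 'q'
Back part s[1:] = 'ynfcisvt'
Rotated = back + front = 'ynfcisvt' + 'q'
Result: ynfcisvtq


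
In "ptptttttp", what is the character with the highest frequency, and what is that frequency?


Input: 'ptptttttp'
Operation: tally each character
Counts: 'p':3, 't':6
Maximum: 't' appears 6 times


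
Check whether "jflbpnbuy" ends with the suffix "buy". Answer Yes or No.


Input string: 'jflbpnbuy'
Suffix to check: 'buy'
Last 3 characters of input: 'buy'
Match: True
Result: Yes


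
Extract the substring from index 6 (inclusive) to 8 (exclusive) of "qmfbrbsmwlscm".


Input string: 'qmfbrbsmwlscm'
Operation: slice [6:8]
Extract characters: s[6]='s', s[7]='m'
Result: sm


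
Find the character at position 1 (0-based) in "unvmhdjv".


Input string: 'unvmhdjv'
Operation: get character at index 1
Index mapping: s[0]='u', s[1]='n'
Result: 'n'


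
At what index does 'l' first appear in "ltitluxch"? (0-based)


Input string: 'ltitluxch'
Target: 'l'
Scanning left to right: s[0]='l'
First match at index: 0


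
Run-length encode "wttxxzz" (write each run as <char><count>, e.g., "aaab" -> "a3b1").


Input: 'wttxxzz'
Operation: identify consecutive runs
Runs: 'w' -> w1, 'tt' -> t2, 'xx' -> x2, 'zz' -> z2
Encoded: w1t2x2z2


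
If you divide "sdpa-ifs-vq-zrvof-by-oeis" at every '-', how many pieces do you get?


Input string: 'sdpa-ifs-vq-zrvof-by-oeis'
Delimiter: '-'
Split result: 'sdpa', 'ifs', 'vq', 'zrvof', 'by', 'oeis'
Number of parts: 6


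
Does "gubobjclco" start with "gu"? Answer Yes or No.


Input string: 'gubobjclco'
Prefix to check: 'gu'
First 2 characters of input: 'gu'
Match: True
Result: Yes


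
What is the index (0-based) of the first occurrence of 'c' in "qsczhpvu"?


Input string: 'qsczhpvu'
Target: 'c'
Scanning left to right: s[0]='q', s[1]='s', s[2]='c'
First match at index: 2


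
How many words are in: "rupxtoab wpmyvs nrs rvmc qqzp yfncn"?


Input string: 'rupxtoab wpmyvs nrs rvmc qqzp yfncn'
Operation: split by spaces
Words found: 'rupxtoab', 'wpmyvs', 'nrs', 'rvmc', 'qqzp', 'yfncn'
Word count: 6


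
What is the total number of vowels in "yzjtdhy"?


Input string: 'yzjtdhy'
Operation: count vowels (a, e, i, o, u)
Scan: s[0]='y', s[1]='z', s[2]='j', s[3]='t', s[4]='d', s[5]='h', s[6]='y'
Vowels found: 0
Result: 0


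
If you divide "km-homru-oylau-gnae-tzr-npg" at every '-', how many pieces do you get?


Input string: 'km-homru-oylau-gnae-tzr-npg'
Delimiter: '-'
Split result: 'km', 'homru', 'oylau', 'gnae', 'tzr', 'npg'
Number of parts: 6


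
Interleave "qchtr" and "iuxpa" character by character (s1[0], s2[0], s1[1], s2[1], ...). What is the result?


String 1: 'qchtr'
String 2: 'iuxpa'
Operation: alternate characters
Pairs: 'q'+'i', 'c'+'u', 'h'+'x', 't'+'p', 'r'+'a'
Result: qicuhxtpra


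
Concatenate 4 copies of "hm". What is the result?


Input string: 'hm'
Operation: repeat 4 times
Concatenation: 'hm' + 'hm' + 'hm' + 'hm'
Result: hmhmhmhm


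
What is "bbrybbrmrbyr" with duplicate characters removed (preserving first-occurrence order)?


Input: 'bbrybbrmrbyr'
Operation: keep first occurrence of each character
Scan: s[0]='b' new -> keep; s[1]='b' seen -> skip; s[2]='r' new -> keep; s[3]='y' new -> keep; s[4]='b' seen -> skip; s[5]='b' seen -> skip; s[6]='r' seen -> skip; s[7]='m' new -> keep; s[8]='r' seen -> skip; s[9]='b' seen -> skip; s[10]='y' seen -> skip; s[11]='r' seen -> skip
Result: brym


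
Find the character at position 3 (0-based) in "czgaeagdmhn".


Input string: 'czgaeagdmhn'
Operation: get character at index 3
Index mapping: s[0]='c', s[1]='z', s[2]='g', s[3]='a'
Result: 'a'


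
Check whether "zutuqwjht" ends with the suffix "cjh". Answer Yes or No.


Input string: 'zutuqwjht'
Suffix to check: 'cjh'
Last 3 characters of input: 'jht'
Match: False
Result: No


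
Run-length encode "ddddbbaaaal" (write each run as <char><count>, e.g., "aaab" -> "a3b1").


Input: 'ddddbbaaaal'
Operation: identify consecutive runs
Runs: 'dddd' -> d4, 'bb' -> b2, 'aaaa' -> a4, 'l' -> l1
Encoded: d4b2a4l1


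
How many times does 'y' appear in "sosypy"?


Input string: 'sosypy'
Target character: 'y'
Scan each position: s[3]='y', s[5]='y'
Matches found at indices: 3, 5
Total: 2


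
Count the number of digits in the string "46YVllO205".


Input string: '46YVllO205'
Operation: count digit characters (0-9)
Scan: '4'(digit), '6'(digit), 'Y', 'V', 'l', 'l', 'O', '2'(digit), '0'(digit), '5'(digit)
Digits found: 5
Result: 5


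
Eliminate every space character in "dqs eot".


Input string: 'dqs eot'
Operation: remove all spaces
Words: 'dqs', 'eot'
Join without spaces: dqseot


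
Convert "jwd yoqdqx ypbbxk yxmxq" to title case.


Input string: 'jwd yoqdqx ypbbxk yxmxq'
Operation: capitalize first letter of each word
Word transformations: 'jwd'->'Jwd', 'yoqdqx'->'Yoqdqx', 'ypbbxk'->'Ypbbxk', 'yxmxq'->'Yxmxq'
Result: Jwd Yoqdqx Ypbbxk Yxmxq


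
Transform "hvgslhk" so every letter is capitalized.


Input string: 'hvgslhk'
Operation: convert each letter to uppercase
Mapping: 'h'->'H', 'v'->'V', 'g'->'G', 's'->'S', 'l'->'L', 'h'->'H', 'k'->'K'
Result: HVGSLHK


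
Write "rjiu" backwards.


Input string: 'rjiu'
Operation: reverse character order
Original order: 'r' -> 'j' -> 'i' -> 'u'
Reversed order: 'u' -> 'i' -> 'j' -> 'r'
Result: uijr


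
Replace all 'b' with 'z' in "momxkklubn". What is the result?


Input string: 'momxkklubn'
Operation: replace 'b' with 'z'
Positions of 'b': 8
After replacement: momxkkluzn


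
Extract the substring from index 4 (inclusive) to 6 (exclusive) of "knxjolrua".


Input string: 'knxjolrua'
Operation: slice [4:6]
Extract characters: s[4]='o', s[5]='l'
Result: ol


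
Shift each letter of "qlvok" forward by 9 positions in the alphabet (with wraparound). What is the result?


Input: 'qlvok', shift = 9
Operation: for each letter, (position + 9) mod 26
Mapping: 'q'(16+9=25)->'z', 'l'(11+9=20)->'u', 'v'(21+9=30, 30 mod 26=4)->'e', 'o'(14+9=23)->'x', 'k'(10+9=19)->'t'
Result: zuext


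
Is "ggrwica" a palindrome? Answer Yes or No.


Input string: 'ggrwica'
Reversed: 'aciwrgg'
Compare pairs: s[0]='g' vs s[6]='a' (mismatch), s[1]='g' vs s[5]='c' (mismatch), s[2]='r' vs s[4]='i' (mismatch)
Palindrome: No


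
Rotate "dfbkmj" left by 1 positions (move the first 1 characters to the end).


Input: 'dfbkmj', shift = 1
Operation: split at index 1 and swap parts
Front part s[0:1] = 'd'
Back part s[1:] = 'fbkmj'
Rotated = back + front = 'fbkmj' + 'd'
Result: fbkmjd


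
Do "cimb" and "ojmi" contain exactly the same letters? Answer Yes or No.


String 1: 'cimb' -> sorted: 'bcim'
String 2: 'ojmi' -> sorted: 'ijmo'
Compare sorted forms: 'bcim' != 'ijmo'
Anagram: No


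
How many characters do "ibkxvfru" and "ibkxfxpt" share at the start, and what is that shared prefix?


String 1: 'ibkxvfru'
String 2: 'ibkxfxpt'
Compare position by position:
pos 0: 'i' vs 'i' match
pos 1: 'b' vs 'b' match
pos 2: 'k' vs 'k' match
pos 3: 'x' vs 'x' match
pos 4: 'v' vs 'f' differ -> stop
Longest common prefix: "ibkx" (length 4)


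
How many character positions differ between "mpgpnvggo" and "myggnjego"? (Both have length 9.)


String 1: 'mpgpnvggo'
String 2: 'myggnjego'
Compare each position: pos 0: 'm'=='m', pos 1: 'p'!='y', pos 2: 'g'=='g', pos 3: 'p'!='g', pos 4: 'n'=='n', pos 5: 'v'!='j', pos 6: 'g'!='e', pos 7: 'g'=='g', pos 8: 'o'=='o'
Differing positions: 4
Hamming distance: 4


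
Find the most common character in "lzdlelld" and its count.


Input: 'lzdlelld'
Operation: tally each character
Counts: 'd':2, 'e':1, 'l':4, 'z':1
Maximum: 'l' appears 4 times


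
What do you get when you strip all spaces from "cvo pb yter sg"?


Input string: 'cvo pb yter sg'
Operation: remove all spaces
Words: 'cvo', 'pb', 'yter', 'sg'
Join without spaces: cvopbytersg


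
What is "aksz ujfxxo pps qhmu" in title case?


Input string: 'aksz ujfxxo pps qhmu'
Operation: capitalize first letter of each word
Word transformations: 'aksz'->'Aksz', 'ujfxxo'->'Ujfxxo', 'pps'->'Pps', 'qhmu'->'Qhmu'
Result: Aksz Ujfxxo Pps Qhmu


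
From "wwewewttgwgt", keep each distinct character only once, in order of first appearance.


Input: 'wwewewttgwgt'
Operation: keep first occurrence of each character
Scan: s[0]='w' new -> keep; s[1]='w' seen -> skip; s[2]='e' new -> keep; s[3]='w' seen -> skip; s[4]='e' seen -> skip; s[5]='w' seen -> skip; s[6]='t' new -> keep; s[7]='t' seen -> skip; s[8]='g' new -> keep; s[9]='w' seen -> skip; s[10]='g' seen -> skip; s[11]='t' seen -> skip
Result: wetg


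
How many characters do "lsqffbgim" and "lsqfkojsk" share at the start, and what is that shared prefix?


String 1: 'lsqffbgim'
String 2: 'lsqfkojsk'
Compare position by position:
pos 0: 'l' vs 'l' match
pos 1: 's' vs 's' match
pos 2: 'q' vs 'q' match
pos 3: 'f' vs 'f' match
pos 4: 'f' vs 'k' differ -> stop
Longest common prefix: "lsqf" (length 4)


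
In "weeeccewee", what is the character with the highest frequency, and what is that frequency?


Input: 'weeeccewee'
Operation: tally each character
Counts: 'c':2, 'e':6, 'w':2
Maximum: 'e' appears 6 times


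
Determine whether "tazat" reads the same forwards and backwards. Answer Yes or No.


Input string: 'tazat'
Reversed: 'tazat'
Compare pairs: s[0]='t' vs s[4]='t' (match), s[1]='a' vs s[3]='a' (match)
Palindrome: Yes


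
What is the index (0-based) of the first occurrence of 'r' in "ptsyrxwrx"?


Input string: 'ptsyrxwrx'
Target: 'r'
Scanning left to right: s[0]='p', s[1]='t', s[2]='s', s[3]='y', s[4]='r'
First match at index: 4


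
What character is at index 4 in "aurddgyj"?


Input string: 'aurddgyj'
Operation: get character at index 4
Index mapping: s[0]='a', s[1]='u', s[2]='r', s[3]='d', s[4]='d'
Result: 'd'


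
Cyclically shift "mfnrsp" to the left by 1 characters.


Input: 'mfnrsp', shift = 1
Operation: split at index 1 and swap parts
Front part s[0:1] = 'm'
Back part s[1:] = 'fnrsp'
Rotated = back + front = 'fnrsp' + 'm'
Result: fnrspm


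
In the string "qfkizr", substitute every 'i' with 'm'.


Input string: 'qfkizr'
Operation: replace 'i' with 'm'
Positions of 'i': 3
After replacement: qfkmzr


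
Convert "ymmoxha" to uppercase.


Input string: 'ymmoxha'
Operation: convert each letter to uppercase
Mapping: 'y'->'Y', 'm'->'M', 'm'->'M', 'o'->'O', 'x'->'X', 'h'->'H', 'a'->'A'
Result: YMMOXHA


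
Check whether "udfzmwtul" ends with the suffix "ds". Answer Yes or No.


Input string: 'udfzmwtul'
Suffix to check: 'ds'
Last 2 characters of input: 'ul'
Match: False
Result: No


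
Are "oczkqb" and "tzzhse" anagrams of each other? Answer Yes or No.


String 1: 'oczkqb' -> sorted: 'bckoqz'
String 2: 'tzzhse' -> sorted: 'ehstzz'
Compare sorted forms: 'bckoqz' != 'ehstzz'
Anagram: No


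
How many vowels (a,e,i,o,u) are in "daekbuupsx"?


Input string: 'daekbuupsx'
Operation: count vowels (a, e, i, o, u)
Scan: s[0]='d', s[1]='a' (vowel), s[2]='e' (vowel), s[3]='k', s[4]='b', s[5]='u' (vowel), s[6]='u' (vowel), s[7]='p', s[8]='s', s[9]='x'
Vowels found: 4
Result: 4


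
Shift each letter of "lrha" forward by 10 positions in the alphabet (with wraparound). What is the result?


Input: 'lrha', shift = 10
Operation: for each letter, (position + 10) mod 26
Mapping: 'l'(11+10=21)->'v', 'r'(17+10=27, 27 mod 26=1)->'b', 'h'(7+10=17)->'r', 'a'(0+10=10)->'k'
Result: vbrk


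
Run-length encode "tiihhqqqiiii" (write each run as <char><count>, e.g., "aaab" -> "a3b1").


Input: 'tiihhqqqiiii'
Operation: identify consecutive runs
Runs: 't' -> t1, 'ii' -> i2, 'hh' -> h2, 'qqq' -> q3, 'iiii' -> i4
Encoded: t1i2h2q3i4


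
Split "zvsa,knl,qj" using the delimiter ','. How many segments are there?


Input string: 'zvsa,knl,qj'
Delimiter: ','
Split result: 'zvsa', 'knl', 'qj'
Number of parts: 3


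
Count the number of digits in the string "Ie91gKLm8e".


Input string: 'Ie91gKLm8e'
Operation: count digit characters (0-9)
Scan: 'I', 'e', '9'(digit), '1'(digit), 'g', 'K', 'L', 'm', '8'(digit), 'e'
Digits found: 3
Result: 3


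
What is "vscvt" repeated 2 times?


Input string: 'vscvt'
Operation: repeat 2 times
Concatenation: 'vscvt' + 'vscvt'
Result: vscvtvscvt


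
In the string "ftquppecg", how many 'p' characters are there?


Input string: 'ftquppecg'
Target character: 'p'
Scan each position: s[4]='p', s[5]='p'
Matches found at indices: 4, 5
Total: 2


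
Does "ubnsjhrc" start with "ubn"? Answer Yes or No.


Input string: 'ubnsjhrc'
Prefix to check: 'ubn'
First 3 characters of input: 'ubn'
Match: True
Result: Yes


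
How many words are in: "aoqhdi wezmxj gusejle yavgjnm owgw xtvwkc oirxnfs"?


Input string: 'aoqhdi wezmxj gusejle yavgjnm owgw xtvwkc oirxnfs'
Operation: split by spaces
Words found: 'aoqhdi', 'wezmxj', 'gusejle', 'yavgjnm', 'owgw', 'xtvwkc', 'oirxnfs'
Word count: 7


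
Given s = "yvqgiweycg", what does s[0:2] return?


Input string: 'yvqgiweycg'
Operation: slice [0:2]
Extract characters: s[0]='y', s[1]='v'
Result: yv


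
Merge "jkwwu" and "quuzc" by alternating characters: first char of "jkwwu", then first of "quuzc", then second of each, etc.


String 1: 'jkwwu'
String 2: 'quuzc'
Operation: alternate characters
Pairs: 'j'+'q', 'k'+'u', 'w'+'u', 'w'+'z', 'u'+'c'
Result: jqkuwuwzuc


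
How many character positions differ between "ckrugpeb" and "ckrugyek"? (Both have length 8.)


String 1: 'ckrugpeb'
String 2: 'ckrugyek'
Compare each position: pos 0: 'c'=='c', pos 1: 'k'=='k', pos 2: 'r'=='r', pos 3: 'u'=='u', pos 4: 'g'=='g', pos 5: 'p'!='y', pos 6: 'e'=='e', pos 7: 'b'!='k'
Differing positions: 2
Hamming distance: 2


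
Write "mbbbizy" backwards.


Input string: 'mbbbizy'
Operation: reverse character order
Original order: 'm' -> 'b' -> 'b' -> 'b' -> 'i' -> 'z' -> 'y'
Reversed order: 'y' -> 'z' -> 'i' -> 'b' -> 'b' -> 'b' -> 'm'
Result: yzibbbm


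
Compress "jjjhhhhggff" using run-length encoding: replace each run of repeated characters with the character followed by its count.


Input: 'jjjhhhhggff'
Operation: identify consecutive runs
Runs: 'jjj' -> j3, 'hhhh' -> h4, 'gg' -> g2, 'ff' -> f2
Encoded: j3h4g2f2
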